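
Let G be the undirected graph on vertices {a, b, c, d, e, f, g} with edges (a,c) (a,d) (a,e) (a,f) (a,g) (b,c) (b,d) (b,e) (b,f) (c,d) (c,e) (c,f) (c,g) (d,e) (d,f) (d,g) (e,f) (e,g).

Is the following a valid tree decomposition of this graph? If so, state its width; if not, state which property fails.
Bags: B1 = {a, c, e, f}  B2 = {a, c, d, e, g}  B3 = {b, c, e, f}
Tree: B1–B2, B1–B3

No — edge (d,f) lies in no bag.

A tree decomposition must satisfy three properties: every vertex lies in some bag; for every edge, both endpoints lie together in some bag; and for every vertex, the bags containing it form a connected subtree. Here edge (d,f) lies in no bag, so the decomposition is invalid.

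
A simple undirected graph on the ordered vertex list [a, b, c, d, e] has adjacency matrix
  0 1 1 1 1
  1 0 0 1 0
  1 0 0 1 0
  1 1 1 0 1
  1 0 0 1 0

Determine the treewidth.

A width-2 tree decomposition is:
Bags: B1 = {a, c, d}  B2 = {a, b, d}  B3 = {a, d, e}
Tree: B1–B2, B2–B3
Each bag holds 3 vertices, so the decomposition has width 2, which upper-bounds the treewidth. Conversely, {a, d, e} is a clique of size 3, and the vertices of any clique must share a bag in every tree decomposition; so some bag has ≥ 3 vertices and tw(G) ≥ 2. Therefore the treewidth is 2.

2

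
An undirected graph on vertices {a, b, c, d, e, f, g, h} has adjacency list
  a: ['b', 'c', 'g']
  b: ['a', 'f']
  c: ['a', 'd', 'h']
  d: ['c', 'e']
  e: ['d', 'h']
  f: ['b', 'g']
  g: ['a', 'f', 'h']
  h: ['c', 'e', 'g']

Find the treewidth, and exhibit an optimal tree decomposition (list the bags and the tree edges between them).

Every bag has size at most 3, so the width is 3 − 1 = 2 and tw(G) ≤ 2. Since d–e–h–c–d is a cycle in G, G is not acyclic. Forests are exactly the graphs of treewidth ≤ 1, so tw(G) ≥ 2. The upper and lower bounds meet at 2, so that is the treewidth.

Treewidth 2.
One such decomposition:
Bags: B1 = {c, d, e}  B2 = {c, e, h}  B3 = {a, c, h}  B4 = {a, g, h}  B5 = {a, b, g}  B6 = {b, f, g}
Tree: B1–B2, B2–B3, B3–B4, B4–B5, B5–B6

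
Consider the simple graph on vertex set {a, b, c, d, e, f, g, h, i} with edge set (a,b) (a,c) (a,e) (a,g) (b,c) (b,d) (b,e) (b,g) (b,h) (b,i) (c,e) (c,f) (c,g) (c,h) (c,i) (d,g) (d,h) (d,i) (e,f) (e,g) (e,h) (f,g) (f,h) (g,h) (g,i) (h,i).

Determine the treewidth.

A width-4 tree decomposition is:
Bags: B1 = {b, d, g, h, i}  B2 = {b, c, g, h, i}  B3 = {b, c, e, g, h}  B4 = {c, e, f, g, h}  B5 = {a, b, c, e, g}
Tree: B1–B2, B2–B3, B3–B4, B3–B5
Every bag has size at most 5, so the width is 5 − 1 = 4 and tw(G) ≤ 4. For the lower bound, the 5 vertices {c, e, f, g, h} are pairwise adjacent, and any tree decomposition puts a clique entirely inside one bag — forcing width ≥ 4. The upper and lower bounds meet at 4, so that is the treewidth.

4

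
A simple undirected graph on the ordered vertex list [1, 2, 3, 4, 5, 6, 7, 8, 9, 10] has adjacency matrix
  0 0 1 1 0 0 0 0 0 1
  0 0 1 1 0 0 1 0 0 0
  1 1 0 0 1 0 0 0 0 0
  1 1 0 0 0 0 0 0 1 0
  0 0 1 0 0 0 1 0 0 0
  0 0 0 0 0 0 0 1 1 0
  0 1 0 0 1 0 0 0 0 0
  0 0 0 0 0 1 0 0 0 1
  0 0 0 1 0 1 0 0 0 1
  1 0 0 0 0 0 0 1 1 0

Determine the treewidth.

A width-2 tree decomposition is:
Bags: B1 = {2, 5, 7}  B2 = {2, 3, 5}  B3 = {2, 3, 4}  B4 = {1, 3, 4}  B5 = {1, 4, 9}  B6 = {1, 9, 10}  B7 = {6, 9, 10}  B8 = {6, 8, 10}
Tree: B1–B2, B2–B3, B3–B4, B4–B5, B5–B6, B6–B7, B7–B8
Every bag has size at most 3, so the width is 3 − 1 = 2 and tw(G) ≤ 2. The edges 7–5–3–2–7 form a cycle, so G is not a tree and its treewidth is at least 2. The upper and lower bounds meet at 2, so that is the treewidth.

2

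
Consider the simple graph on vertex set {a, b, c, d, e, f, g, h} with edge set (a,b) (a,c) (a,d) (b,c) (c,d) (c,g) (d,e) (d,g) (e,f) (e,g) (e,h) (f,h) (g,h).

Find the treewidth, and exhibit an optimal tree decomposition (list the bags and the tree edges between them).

Every bag has size at most 3, so the width is 3 − 1 = 2 and tw(G) ≤ 2. For the lower bound, the 3 vertices {d, e, g} are pairwise adjacent, and any tree decomposition puts a clique entirely inside one bag — forcing width ≥ 2. Combining the bounds, tw(G) = 2.

Treewidth 2.
One such decomposition:
Bags: B1 = {d, e, g}  B2 = {e, g, h}  B3 = {e, f, h}  B4 = {c, d, g}  B5 = {a, c, d}  B6 = {a, b, c}
Tree: B1–B2, B2–B3, B1–B4, B4–B5, B5–B6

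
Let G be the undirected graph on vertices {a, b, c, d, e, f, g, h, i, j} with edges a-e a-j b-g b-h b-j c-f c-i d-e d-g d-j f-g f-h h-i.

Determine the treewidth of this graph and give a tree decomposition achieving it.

Treewidth 2.
One optimal decomposition is:
Bags: B1 = {c, h, i}  B2 = {c, f, h}  B3 = {b, f, h}  B4 = {b, f, g}  B5 = {b, g, j}  B6 = {d, g, j}  B7 = {a, d, j}  B8 = {a, d, e}
Tree: B1–B2, B2–B3, B3–B4, B4–B5, B5–B6, B6–B7, B7–B8

Every bag has size at most 3, so the width is 3 − 1 = 2 and tw(G) ≤ 2. For the lower bound, G contains the cycle i–c–f–h–i, so G is not a forest; only forests have treewidth ≤ 1, hence tw(G) ≥ 2. The upper and lower bounds meet at 2, so that is the treewidth.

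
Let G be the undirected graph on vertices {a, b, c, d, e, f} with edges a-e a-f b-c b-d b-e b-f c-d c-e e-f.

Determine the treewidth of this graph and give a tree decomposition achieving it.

Every bag has size at most 3, so the width is 3 − 1 = 2 and tw(G) ≤ 2. For the lower bound, the 3 vertices {b, c, d} are pairwise adjacent, and any tree decomposition puts a clique entirely inside one bag — forcing width ≥ 2. Therefore the treewidth is 2.

Treewidth 2.
One optimal decomposition is:
Bags: B1 = {b, e, f}  B2 = {b, c, e}  B3 = {a, e, f}  B4 = {b, c, d}
Tree: B1–B2, B1–B3, B2–B4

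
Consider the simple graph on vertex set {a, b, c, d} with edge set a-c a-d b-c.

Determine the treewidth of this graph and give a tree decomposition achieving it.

Treewidth 1.
One such decomposition:
Bags: B1 = {b, c}  B2 = {a, c}  B3 = {a, d}
Tree: B1–B2, B2–B3

The largest bag has 2 vertices, giving width 1; this decomposition certifies tw(G) ≤ 1. Since G has at least one edge (e.g. b–c), it is not an edgeless graph, so tw(G) ≥ 1. Therefore the treewidth is 1.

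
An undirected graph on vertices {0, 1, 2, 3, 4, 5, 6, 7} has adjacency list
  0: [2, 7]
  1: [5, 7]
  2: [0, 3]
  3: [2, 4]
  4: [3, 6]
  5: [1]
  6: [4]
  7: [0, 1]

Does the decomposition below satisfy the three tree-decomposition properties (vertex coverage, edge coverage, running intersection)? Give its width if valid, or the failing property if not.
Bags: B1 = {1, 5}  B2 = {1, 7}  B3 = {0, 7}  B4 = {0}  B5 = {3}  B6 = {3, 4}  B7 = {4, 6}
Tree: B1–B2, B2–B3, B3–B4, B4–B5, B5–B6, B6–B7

No — vertex 2 appears in no bag.

A tree decomposition must satisfy three properties: every vertex lies in some bag; for every edge, both endpoints lie together in some bag; and for every vertex, the bags containing it form a connected subtree. Here vertex 2 appears in no bag, so the decomposition is invalid.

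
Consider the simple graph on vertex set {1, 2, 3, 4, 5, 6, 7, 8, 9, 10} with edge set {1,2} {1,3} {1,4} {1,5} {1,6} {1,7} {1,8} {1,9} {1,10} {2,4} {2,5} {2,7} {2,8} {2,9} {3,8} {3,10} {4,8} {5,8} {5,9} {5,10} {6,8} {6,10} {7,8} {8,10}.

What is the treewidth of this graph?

A width-3 tree decomposition is:
Bags: B1 = {1, 2, 5, 8}  B2 = {1, 2, 5, 9}  B3 = {1, 2, 4, 8}  B4 = {1, 5, 8, 10}  B5 = {1, 3, 8, 10}  B6 = {1, 6, 8, 10}  B7 = {1, 2, 7, 8}
Tree: B1–B2, B1–B3, B1–B4, B4–B5, B5–B6, B1–B7
The largest bag has 4 vertices, giving width 3; this decomposition certifies tw(G) ≤ 3. For the lower bound, the 4 vertices {1, 3, 8, 10} are pairwise adjacent, and any tree decomposition puts a clique entirely inside one bag — forcing width ≥ 3. Therefore the treewidth is 3.

3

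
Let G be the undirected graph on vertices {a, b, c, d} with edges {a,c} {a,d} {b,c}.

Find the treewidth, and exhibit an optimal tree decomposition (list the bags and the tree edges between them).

The largest bag has 2 vertices, giving width 1; this decomposition certifies tw(G) ≤ 1. Since G has at least one edge (e.g. d–a), it is not an edgeless graph, so tw(G) ≥ 1. Therefore the treewidth is 1.

Treewidth 1.
One such decomposition:
Bags: B1 = {a, d}  B2 = {a, c}  B3 = {b, c}
Tree: B1–B2, B2–B3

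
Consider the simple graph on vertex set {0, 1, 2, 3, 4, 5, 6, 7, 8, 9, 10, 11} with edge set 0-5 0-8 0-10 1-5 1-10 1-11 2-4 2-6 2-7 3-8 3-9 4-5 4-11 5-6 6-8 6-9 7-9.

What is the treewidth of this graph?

3

A width-3 tree decomposition is:
Bags: B1 = {1, 4, 10, 11}  B2 = {1, 4, 5, 10}  B3 = {0, 4, 5, 10}  B4 = {0, 2, 4, 5}  B5 = {0, 2, 5, 6}  B6 = {0, 2, 6, 8}  B7 = {2, 6, 7, 8}  B8 = {6, 7, 8, 9}  B9 = {3, 7, 8, 9}
Tree: B1–B2, B2–B3, B3–B4, B4–B5, B5–B6, B6–B7, B7–B8, B8–B9
Every bag has size at most 4, so the width is 4 − 1 = 3 and tw(G) ≤ 3. For the lower bound: the 4 vertex sets {1,10,11}, {4}, {5}, {0,2,6,8} are disjoint, each induces a connected subgraph, and every pair is joined by at least one edge of G. Contracting each set to a single vertex therefore yields K_{4} as a minor, and since treewidth is minor-monotone, tw(G) ≥ tw(K_{4}) = 3. The upper and lower bounds meet at 3, so that is the treewidth.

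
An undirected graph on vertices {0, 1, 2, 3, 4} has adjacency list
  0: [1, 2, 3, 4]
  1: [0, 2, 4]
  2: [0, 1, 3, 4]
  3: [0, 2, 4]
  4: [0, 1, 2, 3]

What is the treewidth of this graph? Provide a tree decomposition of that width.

Every bag has size at most 4, so the width is 4 − 1 = 3 and tw(G) ≤ 3. For the lower bound, the 4 vertices {0, 1, 2, 4} are pairwise adjacent, and any tree decomposition puts a clique entirely inside one bag — forcing width ≥ 3. Combining the bounds, tw(G) = 3.

Treewidth 3.
One optimal decomposition is:
Bags: B1 = {0, 2, 3, 4}  B2 = {0, 1, 2, 4}
Tree: B1–B2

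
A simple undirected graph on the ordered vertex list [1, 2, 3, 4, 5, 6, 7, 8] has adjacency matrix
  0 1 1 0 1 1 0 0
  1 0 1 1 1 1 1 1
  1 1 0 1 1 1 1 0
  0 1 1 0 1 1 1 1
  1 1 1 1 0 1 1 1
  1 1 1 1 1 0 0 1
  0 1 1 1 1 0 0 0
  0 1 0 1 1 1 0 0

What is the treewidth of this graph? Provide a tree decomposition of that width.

Treewidth 4.
One optimal decomposition is:
Bags: B1 = {1, 2, 3, 5, 6}  B2 = {2, 3, 4, 5, 6}  B3 = {2, 3, 4, 5, 7}  B4 = {2, 4, 5, 6, 8}
Tree: B1–B2, B2–B3, B2–B4

Each bag holds 5 vertices, so the decomposition has width 4, which upper-bounds the treewidth. On the other hand G contains the 5-clique {2, 4, 5, 6, 8}. A clique must lie in a single bag of any decomposition, so no decomposition can have width below 4. Therefore the treewidth is 4.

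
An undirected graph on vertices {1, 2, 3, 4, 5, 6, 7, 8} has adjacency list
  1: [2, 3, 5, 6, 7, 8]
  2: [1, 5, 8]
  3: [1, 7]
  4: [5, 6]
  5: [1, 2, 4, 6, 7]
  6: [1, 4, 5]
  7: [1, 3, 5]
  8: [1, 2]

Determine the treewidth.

A width-2 tree decomposition is:
Bags: B1 = {1, 2, 5}  B2 = {1, 5, 6}  B3 = {4, 5, 6}  B4 = {1, 5, 7}  B5 = {1, 2, 8}  B6 = {1, 3, 7}
Tree: B1–B2, B2–B3, B1–B4, B1–B5, B4–B6
Each bag holds 3 vertices, so the decomposition has width 2, which upper-bounds the treewidth. Conversely, {1, 2, 8} is a clique of size 3, and the vertices of any clique must share a bag in every tree decomposition; so some bag has ≥ 3 vertices and tw(G) ≥ 2. The upper and lower bounds meet at 2, so that is the treewidth.

2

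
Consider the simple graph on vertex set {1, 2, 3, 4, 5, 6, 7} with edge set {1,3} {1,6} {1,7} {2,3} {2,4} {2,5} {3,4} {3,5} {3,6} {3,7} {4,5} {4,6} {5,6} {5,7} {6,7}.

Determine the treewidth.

3

A width-3 tree decomposition is:
Bags: B1 = {1, 3, 6, 7}  B2 = {3, 5, 6, 7}  B3 = {3, 4, 5, 6}  B4 = {2, 3, 4, 5}
Tree: B1–B2, B2–B3, B3–B4
Every bag has size at most 4, so the width is 4 − 1 = 3 and tw(G) ≤ 3. For the lower bound, the 4 vertices {1, 3, 6, 7} are pairwise adjacent, and any tree decomposition puts a clique entirely inside one bag — forcing width ≥ 3. Combining the bounds, tw(G) = 3.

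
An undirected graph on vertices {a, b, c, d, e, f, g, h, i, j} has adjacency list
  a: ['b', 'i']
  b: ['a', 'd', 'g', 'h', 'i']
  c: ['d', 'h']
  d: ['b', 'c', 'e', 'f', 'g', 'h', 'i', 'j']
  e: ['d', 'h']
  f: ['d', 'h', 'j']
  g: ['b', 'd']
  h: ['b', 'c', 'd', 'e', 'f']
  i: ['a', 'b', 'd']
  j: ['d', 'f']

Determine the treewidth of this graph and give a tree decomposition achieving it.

Treewidth 2.
Bags: B1 = {d, e, h}  B2 = {d, f, h}  B3 = {b, d, h}  B4 = {b, d, i}  B5 = {c, d, h}  B6 = {d, f, j}  B7 = {b, d, g}  B8 = {a, b, i}
Tree: B1–B2, B1–B3, B3–B4, B1–B5, B2–B6, B3–B7, B4–B8

Every bag has size at most 3, so the width is 3 − 1 = 2 and tw(G) ≤ 2. On the other hand G contains the 3-clique {b, d, g}. A clique must lie in a single bag of any decomposition, so no decomposition can have width below 2. The upper and lower bounds meet at 2, so that is the treewidth.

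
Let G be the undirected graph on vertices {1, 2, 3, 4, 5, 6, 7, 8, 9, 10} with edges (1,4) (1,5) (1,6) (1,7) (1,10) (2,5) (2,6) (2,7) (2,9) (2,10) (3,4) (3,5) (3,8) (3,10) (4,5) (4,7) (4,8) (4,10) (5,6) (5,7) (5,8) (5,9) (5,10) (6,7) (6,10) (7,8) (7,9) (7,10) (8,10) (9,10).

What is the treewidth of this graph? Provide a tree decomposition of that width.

Treewidth 4.
One optimal decomposition is:
Bags: B1 = {1, 4, 5, 7, 10}  B2 = {4, 5, 7, 8, 10}  B3 = {1, 5, 6, 7, 10}  B4 = {2, 5, 6, 7, 10}  B5 = {3, 4, 5, 8, 10}  B6 = {2, 5, 7, 9, 10}
Tree: B1–B2, B1–B3, B3–B4, B2–B5, B4–B6

Each bag holds 5 vertices, so the decomposition has width 4, which upper-bounds the treewidth. On the other hand G contains the 5-clique {3, 4, 5, 8, 10}. A clique must lie in a single bag of any decomposition, so no decomposition can have width below 4. The upper and lower bounds meet at 4, so that is the treewidth.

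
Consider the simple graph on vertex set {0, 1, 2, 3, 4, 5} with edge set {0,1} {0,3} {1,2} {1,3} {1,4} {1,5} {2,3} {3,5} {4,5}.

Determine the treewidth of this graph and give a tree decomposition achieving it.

Treewidth 2.
Bags: B1 = {0, 1, 3}  B2 = {1, 3, 5}  B3 = {1, 4, 5}  B4 = {1, 2, 3}
Tree: B1–B2, B2–B3, B1–B4

Every bag has size at most 3, so the width is 3 − 1 = 2 and tw(G) ≤ 2. Conversely, {0, 1, 3} is a clique of size 3, and the vertices of any clique must share a bag in every tree decomposition; so some bag has ≥ 3 vertices and tw(G) ≥ 2. Therefore the treewidth is 2.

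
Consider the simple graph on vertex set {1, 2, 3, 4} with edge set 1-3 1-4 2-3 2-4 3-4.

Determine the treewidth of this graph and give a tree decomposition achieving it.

Every bag has size at most 3, so the width is 3 − 1 = 2 and tw(G) ≤ 2. On the other hand G contains the 3-clique {1, 3, 4}. A clique must lie in a single bag of any decomposition, so no decomposition can have width below 2. Combining the bounds, tw(G) = 2.

Treewidth 2.
Bags: B1 = {2, 3, 4}  B2 = {1, 3, 4}
Tree: B1–B2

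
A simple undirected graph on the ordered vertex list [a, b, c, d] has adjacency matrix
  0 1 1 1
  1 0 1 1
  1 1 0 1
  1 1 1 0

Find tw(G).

A width-3 tree decomposition is:
Bags: B1 = {a, b, c, d}
Tree: (single bag)
A single bag containing all 4 vertices is trivially a valid decomposition of width 3. Conversely, {a, b, c, d} is a clique of size 4, and the vertices of any clique must share a bag in every tree decomposition; so some bag has ≥ 4 vertices and tw(G) ≥ 3. The upper and lower bounds meet at 3, so that is the treewidth.

3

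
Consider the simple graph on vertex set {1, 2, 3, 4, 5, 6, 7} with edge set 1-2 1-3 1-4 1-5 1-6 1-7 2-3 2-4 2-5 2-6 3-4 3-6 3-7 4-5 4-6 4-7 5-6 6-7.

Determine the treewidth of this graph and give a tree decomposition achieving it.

Every bag has size at most 5, so the width is 5 − 1 = 4 and tw(G) ≤ 4. On the other hand G contains the 5-clique {1, 2, 3, 4, 6}. A clique must lie in a single bag of any decomposition, so no decomposition can have width below 4. Combining the bounds, tw(G) = 4.

Treewidth 4.
One such decomposition:
Bags: B1 = {1, 2, 4, 5, 6}  B2 = {1, 2, 3, 4, 6}  B3 = {1, 3, 4, 6, 7}
Tree: B1–B2, B2–B3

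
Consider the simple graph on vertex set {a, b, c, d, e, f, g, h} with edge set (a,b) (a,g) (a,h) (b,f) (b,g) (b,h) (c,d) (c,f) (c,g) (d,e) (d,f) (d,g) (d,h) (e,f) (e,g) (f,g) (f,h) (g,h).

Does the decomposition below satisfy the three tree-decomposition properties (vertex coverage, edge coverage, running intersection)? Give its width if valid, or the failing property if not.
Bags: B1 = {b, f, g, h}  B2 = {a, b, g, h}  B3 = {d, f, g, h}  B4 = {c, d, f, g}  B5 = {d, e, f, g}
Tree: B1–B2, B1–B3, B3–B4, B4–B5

Yes; width 3.

Vertex coverage: the bags together contain {a, b, c, d, e, f, g, h}, the full vertex set. Edge coverage: each edge of G has both endpoints in at least one bag. Running intersection: for every vertex, the bags containing it form a connected subtree. All three properties hold, so this is a valid tree decomposition of width max|bag| − 1 = 3, and hence tw(G) ≤ 3.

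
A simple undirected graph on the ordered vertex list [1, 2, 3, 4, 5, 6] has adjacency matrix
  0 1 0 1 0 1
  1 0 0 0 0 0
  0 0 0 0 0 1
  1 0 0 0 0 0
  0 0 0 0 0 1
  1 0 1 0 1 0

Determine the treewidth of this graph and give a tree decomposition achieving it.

Treewidth 1.
One optimal decomposition is:
Bags: B1 = {5, 6}  B2 = {3, 6}  B3 = {1, 6}  B4 = {1, 4}  B5 = {1, 2}
Tree: B1–B2, B1–B3, B3–B4, B3–B5

The largest bag has 2 vertices, giving width 1; this decomposition certifies tw(G) ≤ 1. Since G has at least one edge (e.g. 5–6), it is not an edgeless graph, so tw(G) ≥ 1. Therefore the treewidth is 1.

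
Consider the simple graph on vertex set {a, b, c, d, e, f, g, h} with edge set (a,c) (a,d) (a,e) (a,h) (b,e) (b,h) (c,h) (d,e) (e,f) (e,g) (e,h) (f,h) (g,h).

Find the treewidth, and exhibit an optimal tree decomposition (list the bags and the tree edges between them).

Treewidth 2.
One optimal decomposition is:
Bags: B1 = {e, g, h}  B2 = {e, f, h}  B3 = {a, e, h}  B4 = {a, c, h}  B5 = {a, d, e}  B6 = {b, e, h}
Tree: B1–B2, B1–B3, B3–B4, B3–B5, B2–B6

Each bag holds 3 vertices, so the decomposition has width 2, which upper-bounds the treewidth. Conversely, {a, d, e} is a clique of size 3, and the vertices of any clique must share a bag in every tree decomposition; so some bag has ≥ 3 vertices and tw(G) ≥ 2. The upper and lower bounds meet at 2, so that is the treewidth.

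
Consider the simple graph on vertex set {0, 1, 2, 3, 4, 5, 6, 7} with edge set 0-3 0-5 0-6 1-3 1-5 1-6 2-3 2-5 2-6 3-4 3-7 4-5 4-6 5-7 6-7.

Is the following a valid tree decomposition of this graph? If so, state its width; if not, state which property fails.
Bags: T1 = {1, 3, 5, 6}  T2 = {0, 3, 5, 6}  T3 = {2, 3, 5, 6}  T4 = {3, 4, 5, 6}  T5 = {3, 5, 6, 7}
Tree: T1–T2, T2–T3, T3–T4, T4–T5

Vertex coverage: the bags together contain {0, 1, 2, 3, 4, 5, 6, 7}, the full vertex set. Edge coverage: each edge of G has both endpoints in at least one bag. Running intersection: for every vertex, the bags containing it form a connected subtree. All three properties hold, so this is a valid tree decomposition of width max|bag| − 1 = 3, and hence tw(G) ≤ 3.

Yes; width 3.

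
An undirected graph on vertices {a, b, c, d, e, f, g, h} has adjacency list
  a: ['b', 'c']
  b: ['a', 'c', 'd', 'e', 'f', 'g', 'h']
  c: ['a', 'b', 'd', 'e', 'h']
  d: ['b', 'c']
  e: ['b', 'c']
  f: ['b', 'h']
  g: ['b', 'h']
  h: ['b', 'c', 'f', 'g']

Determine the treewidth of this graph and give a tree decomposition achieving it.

Each bag holds 3 vertices, so the decomposition has width 2, which upper-bounds the treewidth. Conversely, {b, g, h} is a clique of size 3, and the vertices of any clique must share a bag in every tree decomposition; so some bag has ≥ 3 vertices and tw(G) ≥ 2. Combining the bounds, tw(G) = 2.

Treewidth 2.
One such decomposition:
Bags: B1 = {b, c, h}  B2 = {b, g, h}  B3 = {b, c, d}  B4 = {b, f, h}  B5 = {a, b, c}  B6 = {b, c, e}
Tree: B1–B2, B1–B3, B1–B4, B1–B5, B5–B6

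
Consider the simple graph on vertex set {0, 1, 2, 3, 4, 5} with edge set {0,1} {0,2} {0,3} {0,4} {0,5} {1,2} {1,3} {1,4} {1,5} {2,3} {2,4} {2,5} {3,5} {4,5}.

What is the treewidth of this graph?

A width-4 tree decomposition is:
Bags: B1 = {0, 1, 2, 3, 5}  B2 = {0, 1, 2, 4, 5}
Tree: B1–B2
The largest bag has 5 vertices, giving width 4; this decomposition certifies tw(G) ≤ 4. Conversely, {0, 1, 2, 3, 5} is a clique of size 5, and the vertices of any clique must share a bag in every tree decomposition; so some bag has ≥ 5 vertices and tw(G) ≥ 4. Therefore the treewidth is 4.

4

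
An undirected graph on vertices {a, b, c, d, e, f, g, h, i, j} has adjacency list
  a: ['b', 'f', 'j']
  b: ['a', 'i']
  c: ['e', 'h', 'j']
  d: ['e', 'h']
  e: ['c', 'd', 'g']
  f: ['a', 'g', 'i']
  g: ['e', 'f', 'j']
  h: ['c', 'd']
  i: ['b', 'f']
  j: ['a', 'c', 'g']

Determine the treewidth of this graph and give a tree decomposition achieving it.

Treewidth 2.
One optimal decomposition is:
Bags: B1 = {c, d, h}  B2 = {c, d, e}  B3 = {c, e, j}  B4 = {e, g, j}  B5 = {a, g, j}  B6 = {a, f, g}  B7 = {a, b, f}  B8 = {b, f, i}
Tree: B1–B2, B2–B3, B3–B4, B4–B5, B5–B6, B6–B7, B7–B8

Each bag holds 3 vertices, so the decomposition has width 2, which upper-bounds the treewidth. Since h–d–e–c–h is a cycle in G, G is not acyclic. Forests are exactly the graphs of treewidth ≤ 1, so tw(G) ≥ 2. The upper and lower bounds meet at 2, so that is the treewidth.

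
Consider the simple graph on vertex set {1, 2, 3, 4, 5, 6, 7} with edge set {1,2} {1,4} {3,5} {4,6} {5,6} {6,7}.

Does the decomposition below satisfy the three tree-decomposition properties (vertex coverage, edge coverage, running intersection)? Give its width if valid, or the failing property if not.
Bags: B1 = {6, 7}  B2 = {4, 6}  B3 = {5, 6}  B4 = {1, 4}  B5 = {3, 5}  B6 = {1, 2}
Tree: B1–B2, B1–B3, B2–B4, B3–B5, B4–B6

Yes; width 1.

Every vertex of G appears in some bag (union = {1, 2, 3, 4, 5, 6, 7}); every edge is covered by a bag; and for each vertex v the set of bags containing v is connected in the bag tree. The decomposition is therefore valid. The largest bag has 2 vertices, so the width is 1.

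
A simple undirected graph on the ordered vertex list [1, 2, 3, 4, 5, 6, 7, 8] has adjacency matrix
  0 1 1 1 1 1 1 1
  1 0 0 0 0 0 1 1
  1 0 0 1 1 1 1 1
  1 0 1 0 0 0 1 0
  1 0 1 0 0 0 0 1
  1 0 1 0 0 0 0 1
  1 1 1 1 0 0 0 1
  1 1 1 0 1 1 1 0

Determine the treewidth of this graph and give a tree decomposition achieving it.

The largest bag has 4 vertices, giving width 3; this decomposition certifies tw(G) ≤ 3. Conversely, {1, 2, 7, 8} is a clique of size 4, and the vertices of any clique must share a bag in every tree decomposition; so some bag has ≥ 4 vertices and tw(G) ≥ 3. Therefore the treewidth is 3.

Treewidth 3.
Bags: B1 = {1, 3, 5, 8}  B2 = {1, 3, 6, 8}  B3 = {1, 3, 7, 8}  B4 = {1, 2, 7, 8}  B5 = {1, 3, 4, 7}
Tree: B1–B2, B2–B3, B3–B4, B3–B5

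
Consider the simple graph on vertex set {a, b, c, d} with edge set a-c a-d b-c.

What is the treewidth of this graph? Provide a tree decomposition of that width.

Treewidth 1.
Bags: B1 = {b, c}  B2 = {a, c}  B3 = {a, d}
Tree: B1–B2, B2–B3

Every bag has size at most 2, so the width is 2 − 1 = 1 and tw(G) ≤ 1. Since G has at least one edge (e.g. b–c), it is not an edgeless graph, so tw(G) ≥ 1. Therefore the treewidth is 1.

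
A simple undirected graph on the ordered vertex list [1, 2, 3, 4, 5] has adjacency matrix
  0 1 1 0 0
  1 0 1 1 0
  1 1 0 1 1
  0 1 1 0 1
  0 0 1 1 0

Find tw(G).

A width-2 tree decomposition is:
Bags: B1 = {2, 3, 4}  B2 = {1, 2, 3}  B3 = {3, 4, 5}
Tree: B1–B2, B1–B3
Every bag has size at most 3, so the width is 3 − 1 = 2 and tw(G) ≤ 2. Conversely, {1, 2, 3} is a clique of size 3, and the vertices of any clique must share a bag in every tree decomposition; so some bag has ≥ 3 vertices and tw(G) ≥ 2. Therefore the treewidth is 2.

2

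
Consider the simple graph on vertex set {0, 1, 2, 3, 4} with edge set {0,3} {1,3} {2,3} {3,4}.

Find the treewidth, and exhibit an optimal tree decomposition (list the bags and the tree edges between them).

The largest bag has 2 vertices, giving width 1; this decomposition certifies tw(G) ≤ 1. Since G has at least one edge (e.g. 3–4), it is not an edgeless graph, so tw(G) ≥ 1. Therefore the treewidth is 1.

Treewidth 1.
Bags: B1 = {3, 4}  B2 = {1, 3}  B3 = {0, 3}  B4 = {2, 3}
Tree: B1–B2, B1–B3, B3–B4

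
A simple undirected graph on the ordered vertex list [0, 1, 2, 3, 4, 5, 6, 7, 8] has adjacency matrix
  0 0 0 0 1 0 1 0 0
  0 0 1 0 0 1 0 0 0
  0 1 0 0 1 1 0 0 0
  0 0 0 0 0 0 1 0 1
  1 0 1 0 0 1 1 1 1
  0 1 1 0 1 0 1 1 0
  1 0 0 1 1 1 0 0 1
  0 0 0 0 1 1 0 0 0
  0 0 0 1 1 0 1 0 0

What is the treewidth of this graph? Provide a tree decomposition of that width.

Treewidth 2.
Bags: B1 = {4, 5, 6}  B2 = {0, 4, 6}  B3 = {4, 6, 8}  B4 = {4, 5, 7}  B5 = {2, 4, 5}  B6 = {1, 2, 5}  B7 = {3, 6, 8}
Tree: B1–B2, B1–B3, B1–B4, B4–B5, B5–B6, B3–B7

Every bag has size at most 3, so the width is 3 − 1 = 2 and tw(G) ≤ 2. On the other hand G contains the 3-clique {1, 2, 5}. A clique must lie in a single bag of any decomposition, so no decomposition can have width below 2. The upper and lower bounds meet at 2, so that is the treewidth.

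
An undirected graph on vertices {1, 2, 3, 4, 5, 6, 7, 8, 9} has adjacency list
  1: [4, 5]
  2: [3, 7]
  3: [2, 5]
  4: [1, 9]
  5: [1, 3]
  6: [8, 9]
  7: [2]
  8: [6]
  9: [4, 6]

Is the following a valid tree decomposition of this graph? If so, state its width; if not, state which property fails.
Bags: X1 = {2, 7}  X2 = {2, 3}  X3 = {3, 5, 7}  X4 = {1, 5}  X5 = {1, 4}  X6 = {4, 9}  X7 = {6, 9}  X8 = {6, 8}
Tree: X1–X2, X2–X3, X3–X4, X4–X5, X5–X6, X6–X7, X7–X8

A tree decomposition must satisfy three properties: every vertex lies in some bag; for every edge, both endpoints lie together in some bag; and for every vertex, the bags containing it form a connected subtree. Here bags containing vertex 7 are not connected in the tree, so the decomposition is invalid.

No — bags containing vertex 7 are not connected in the tree.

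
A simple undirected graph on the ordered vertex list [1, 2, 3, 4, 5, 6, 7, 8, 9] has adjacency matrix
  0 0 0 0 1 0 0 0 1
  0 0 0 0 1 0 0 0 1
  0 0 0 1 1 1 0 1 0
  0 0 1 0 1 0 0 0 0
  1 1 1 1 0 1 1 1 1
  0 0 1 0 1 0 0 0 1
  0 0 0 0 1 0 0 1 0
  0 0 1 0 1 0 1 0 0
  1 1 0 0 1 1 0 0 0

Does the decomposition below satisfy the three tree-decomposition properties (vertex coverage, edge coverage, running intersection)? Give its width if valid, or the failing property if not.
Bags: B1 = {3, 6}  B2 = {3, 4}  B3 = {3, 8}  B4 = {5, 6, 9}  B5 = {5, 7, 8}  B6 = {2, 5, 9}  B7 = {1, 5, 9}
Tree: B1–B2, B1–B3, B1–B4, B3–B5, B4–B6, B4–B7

A tree decomposition must satisfy three properties: every vertex lies in some bag; for every edge, both endpoints lie together in some bag; and for every vertex, the bags containing it form a connected subtree. Here edge (5,3) lies in no bag, so the decomposition is invalid.

No — edge (5,3) lies in no bag.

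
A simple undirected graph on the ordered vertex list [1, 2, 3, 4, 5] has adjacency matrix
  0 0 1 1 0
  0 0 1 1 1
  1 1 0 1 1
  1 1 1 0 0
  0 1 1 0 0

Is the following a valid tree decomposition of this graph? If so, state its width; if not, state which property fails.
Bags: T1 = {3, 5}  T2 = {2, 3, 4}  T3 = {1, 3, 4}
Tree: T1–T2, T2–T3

A tree decomposition must satisfy three properties: every vertex lies in some bag; for every edge, both endpoints lie together in some bag; and for every vertex, the bags containing it form a connected subtree. Here edge (2,5) lies in no bag, so the decomposition is invalid.

No — edge (2,5) lies in no bag.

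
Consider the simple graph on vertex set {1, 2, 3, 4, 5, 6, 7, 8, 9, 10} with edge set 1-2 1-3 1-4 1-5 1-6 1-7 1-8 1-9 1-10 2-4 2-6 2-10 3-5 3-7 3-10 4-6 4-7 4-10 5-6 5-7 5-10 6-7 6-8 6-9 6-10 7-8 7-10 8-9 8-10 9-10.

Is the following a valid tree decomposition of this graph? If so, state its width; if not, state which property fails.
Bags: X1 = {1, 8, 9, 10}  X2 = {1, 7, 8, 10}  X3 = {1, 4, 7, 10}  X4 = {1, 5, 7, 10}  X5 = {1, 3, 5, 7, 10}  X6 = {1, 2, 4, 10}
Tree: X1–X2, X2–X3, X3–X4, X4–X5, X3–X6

A tree decomposition must satisfy three properties: every vertex lies in some bag; for every edge, both endpoints lie together in some bag; and for every vertex, the bags containing it form a connected subtree. Here vertex 6 appears in no bag, so the decomposition is invalid.

No — vertex 6 appears in no bag.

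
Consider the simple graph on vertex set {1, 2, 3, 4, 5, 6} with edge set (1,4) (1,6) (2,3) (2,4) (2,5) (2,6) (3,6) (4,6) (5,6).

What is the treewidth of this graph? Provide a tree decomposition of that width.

Treewidth 2.
Bags: B1 = {2, 5, 6}  B2 = {2, 4, 6}  B3 = {1, 4, 6}  B4 = {2, 3, 6}
Tree: B1–B2, B2–B3, B1–B4

Each bag holds 3 vertices, so the decomposition has width 2, which upper-bounds the treewidth. On the other hand G contains the 3-clique {1, 4, 6}. A clique must lie in a single bag of any decomposition, so no decomposition can have width below 2. Therefore the treewidth is 2.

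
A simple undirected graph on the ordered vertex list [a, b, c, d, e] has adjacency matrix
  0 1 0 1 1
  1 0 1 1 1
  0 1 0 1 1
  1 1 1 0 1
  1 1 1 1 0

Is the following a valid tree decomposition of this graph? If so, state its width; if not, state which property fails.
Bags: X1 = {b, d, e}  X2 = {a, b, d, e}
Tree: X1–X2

No — vertex c appears in no bag.

A tree decomposition must satisfy three properties: every vertex lies in some bag; for every edge, both endpoints lie together in some bag; and for every vertex, the bags containing it form a connected subtree. Here vertex c appears in no bag, so the decomposition is invalid.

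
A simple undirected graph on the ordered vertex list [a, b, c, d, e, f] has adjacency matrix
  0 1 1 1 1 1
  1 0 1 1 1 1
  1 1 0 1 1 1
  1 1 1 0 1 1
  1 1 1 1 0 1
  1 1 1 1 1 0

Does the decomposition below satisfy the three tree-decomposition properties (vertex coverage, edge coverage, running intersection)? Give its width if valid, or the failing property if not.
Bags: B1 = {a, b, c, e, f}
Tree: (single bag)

No — vertex d appears in no bag.

A tree decomposition must satisfy three properties: every vertex lies in some bag; for every edge, both endpoints lie together in some bag; and for every vertex, the bags containing it form a connected subtree. Here vertex d appears in no bag, so the decomposition is invalid.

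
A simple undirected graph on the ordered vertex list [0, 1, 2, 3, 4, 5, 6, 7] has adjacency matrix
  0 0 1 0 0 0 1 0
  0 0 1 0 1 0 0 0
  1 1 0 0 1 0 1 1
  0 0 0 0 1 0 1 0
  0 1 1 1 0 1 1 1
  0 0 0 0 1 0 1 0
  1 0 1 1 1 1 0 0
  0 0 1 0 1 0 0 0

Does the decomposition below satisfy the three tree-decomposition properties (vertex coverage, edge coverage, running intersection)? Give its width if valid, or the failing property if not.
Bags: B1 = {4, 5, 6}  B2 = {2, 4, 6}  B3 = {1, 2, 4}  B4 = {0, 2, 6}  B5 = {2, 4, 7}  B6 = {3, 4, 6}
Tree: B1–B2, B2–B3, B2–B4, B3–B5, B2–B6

Vertex coverage: the bags together contain {0, 1, 2, 3, 4, 5, 6, 7}, the full vertex set. Edge coverage: each edge of G has both endpoints in at least one bag. Running intersection: for every vertex, the bags containing it form a connected subtree. All three properties hold, so this is a valid tree decomposition of width max|bag| − 1 = 2, and hence tw(G) ≤ 2.

Yes; width 2.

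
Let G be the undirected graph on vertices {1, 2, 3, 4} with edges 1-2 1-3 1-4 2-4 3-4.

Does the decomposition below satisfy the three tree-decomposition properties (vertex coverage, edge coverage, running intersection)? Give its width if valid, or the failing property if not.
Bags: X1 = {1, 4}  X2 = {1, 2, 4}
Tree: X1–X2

A tree decomposition must satisfy three properties: every vertex lies in some bag; for every edge, both endpoints lie together in some bag; and for every vertex, the bags containing it form a connected subtree. Here vertex 3 appears in no bag, so the decomposition is invalid.

No — vertex 3 appears in no bag.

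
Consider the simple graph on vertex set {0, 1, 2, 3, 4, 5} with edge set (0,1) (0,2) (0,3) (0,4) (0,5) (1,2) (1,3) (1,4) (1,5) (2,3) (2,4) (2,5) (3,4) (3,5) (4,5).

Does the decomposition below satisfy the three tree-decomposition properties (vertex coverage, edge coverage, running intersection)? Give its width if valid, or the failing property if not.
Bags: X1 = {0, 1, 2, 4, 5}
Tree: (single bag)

A tree decomposition must satisfy three properties: every vertex lies in some bag; for every edge, both endpoints lie together in some bag; and for every vertex, the bags containing it form a connected subtree. Here vertex 3 appears in no bag, so the decomposition is invalid.

No — vertex 3 appears in no bag.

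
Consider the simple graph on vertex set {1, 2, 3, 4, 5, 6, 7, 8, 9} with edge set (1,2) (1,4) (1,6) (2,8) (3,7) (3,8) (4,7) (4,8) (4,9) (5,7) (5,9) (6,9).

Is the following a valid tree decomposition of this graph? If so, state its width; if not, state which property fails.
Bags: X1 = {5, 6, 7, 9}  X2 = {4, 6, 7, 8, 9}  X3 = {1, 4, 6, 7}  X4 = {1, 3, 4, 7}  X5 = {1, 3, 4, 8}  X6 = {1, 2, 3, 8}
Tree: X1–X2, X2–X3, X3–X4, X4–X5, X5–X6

A tree decomposition must satisfy three properties: every vertex lies in some bag; for every edge, both endpoints lie together in some bag; and for every vertex, the bags containing it form a connected subtree. Here bags containing vertex 8 are not connected in the tree, so the decomposition is invalid.

No — bags containing vertex 8 are not connected in the tree.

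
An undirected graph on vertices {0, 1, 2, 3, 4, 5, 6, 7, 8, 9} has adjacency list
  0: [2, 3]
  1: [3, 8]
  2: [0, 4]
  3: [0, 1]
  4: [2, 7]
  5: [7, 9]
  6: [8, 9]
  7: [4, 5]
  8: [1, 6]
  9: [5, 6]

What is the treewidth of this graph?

A width-2 tree decomposition is:
Bags: B1 = {0, 2, 4}  B2 = {0, 3, 4}  B3 = {1, 3, 4}  B4 = {1, 4, 8}  B5 = {4, 6, 8}  B6 = {4, 6, 9}  B7 = {4, 5, 9}  B8 = {4, 5, 7}
Tree: B1–B2, B2–B3, B3–B4, B4–B5, B5–B6, B6–B7, B7–B8
The largest bag has 3 vertices, giving width 2; this decomposition certifies tw(G) ≤ 2. The edges 4–2–0–3–1–8–6–9–5–7–4 form a cycle, so G is not a tree and its treewidth is at least 2. The upper and lower bounds meet at 2, so that is the treewidth.

2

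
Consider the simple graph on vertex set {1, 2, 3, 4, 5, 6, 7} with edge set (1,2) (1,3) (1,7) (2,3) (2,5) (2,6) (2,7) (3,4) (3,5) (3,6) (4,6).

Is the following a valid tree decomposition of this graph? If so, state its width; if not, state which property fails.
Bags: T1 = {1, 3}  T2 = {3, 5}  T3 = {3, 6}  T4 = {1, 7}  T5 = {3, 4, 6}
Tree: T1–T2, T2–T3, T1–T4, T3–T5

A tree decomposition must satisfy three properties: every vertex lies in some bag; for every edge, both endpoints lie together in some bag; and for every vertex, the bags containing it form a connected subtree. Here vertex 2 appears in no bag, so the decomposition is invalid.

No — vertex 2 appears in no bag.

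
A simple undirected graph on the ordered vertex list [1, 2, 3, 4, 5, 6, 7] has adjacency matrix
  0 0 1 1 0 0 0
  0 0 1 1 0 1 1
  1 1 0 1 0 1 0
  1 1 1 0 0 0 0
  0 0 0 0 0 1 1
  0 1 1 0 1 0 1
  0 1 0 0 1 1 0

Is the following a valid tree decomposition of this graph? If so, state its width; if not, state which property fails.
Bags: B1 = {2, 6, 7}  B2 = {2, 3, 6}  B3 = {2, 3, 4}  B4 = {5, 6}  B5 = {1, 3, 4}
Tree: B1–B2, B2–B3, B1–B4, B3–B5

No — edge (7,5) lies in no bag.

A tree decomposition must satisfy three properties: every vertex lies in some bag; for every edge, both endpoints lie together in some bag; and for every vertex, the bags containing it form a connected subtree. Here edge (7,5) lies in no bag, so the decomposition is invalid.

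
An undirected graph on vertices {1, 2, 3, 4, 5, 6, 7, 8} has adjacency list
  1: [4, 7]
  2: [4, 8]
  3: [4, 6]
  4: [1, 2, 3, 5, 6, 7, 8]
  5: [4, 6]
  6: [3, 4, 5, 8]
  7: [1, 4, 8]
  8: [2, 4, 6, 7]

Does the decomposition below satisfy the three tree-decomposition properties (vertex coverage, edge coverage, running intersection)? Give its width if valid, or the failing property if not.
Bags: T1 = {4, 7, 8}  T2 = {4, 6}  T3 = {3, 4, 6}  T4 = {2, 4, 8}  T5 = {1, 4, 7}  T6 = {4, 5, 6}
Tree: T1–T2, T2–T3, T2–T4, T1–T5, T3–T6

A tree decomposition must satisfy three properties: every vertex lies in some bag; for every edge, both endpoints lie together in some bag; and for every vertex, the bags containing it form a connected subtree. Here edge (8,6) lies in no bag, so the decomposition is invalid.

No — edge (8,6) lies in no bag.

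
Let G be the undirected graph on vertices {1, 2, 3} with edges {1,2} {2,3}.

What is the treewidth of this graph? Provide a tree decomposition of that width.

Treewidth 1.
One such decomposition:
Bags: B1 = {1, 2}  B2 = {2, 3}
Tree: B1–B2

The largest bag has 2 vertices, giving width 1; this decomposition certifies tw(G) ≤ 1. Any graph with an edge has treewidth ≥ 1, and G has the edge 1–2. The upper and lower bounds meet at 1, so that is the treewidth.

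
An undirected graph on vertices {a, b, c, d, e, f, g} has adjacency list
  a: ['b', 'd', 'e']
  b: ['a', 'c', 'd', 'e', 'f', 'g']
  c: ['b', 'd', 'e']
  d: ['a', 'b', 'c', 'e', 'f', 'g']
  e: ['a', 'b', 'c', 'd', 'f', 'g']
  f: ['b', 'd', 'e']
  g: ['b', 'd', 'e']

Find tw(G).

A width-3 tree decomposition is:
Bags: B1 = {b, d, e, f}  B2 = {a, b, d, e}  B3 = {b, d, e, g}  B4 = {b, c, d, e}
Tree: B1–B2, B1–B3, B1–B4
Each bag holds 4 vertices, so the decomposition has width 3, which upper-bounds the treewidth. For the lower bound, the 4 vertices {b, d, e, g} are pairwise adjacent, and any tree decomposition puts a clique entirely inside one bag — forcing width ≥ 3. Therefore the treewidth is 3.

3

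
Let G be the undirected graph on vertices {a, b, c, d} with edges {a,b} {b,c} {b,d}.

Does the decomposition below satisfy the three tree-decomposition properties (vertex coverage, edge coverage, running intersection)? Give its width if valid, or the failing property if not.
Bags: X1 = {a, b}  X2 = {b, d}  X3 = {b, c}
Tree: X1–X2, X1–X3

Yes; width 1.

Every vertex of G appears in some bag (union = {a, b, c, d}); every edge is covered by a bag; and for each vertex v the set of bags containing v is connected in the bag tree. The decomposition is therefore valid. The largest bag has 2 vertices, so the width is 1.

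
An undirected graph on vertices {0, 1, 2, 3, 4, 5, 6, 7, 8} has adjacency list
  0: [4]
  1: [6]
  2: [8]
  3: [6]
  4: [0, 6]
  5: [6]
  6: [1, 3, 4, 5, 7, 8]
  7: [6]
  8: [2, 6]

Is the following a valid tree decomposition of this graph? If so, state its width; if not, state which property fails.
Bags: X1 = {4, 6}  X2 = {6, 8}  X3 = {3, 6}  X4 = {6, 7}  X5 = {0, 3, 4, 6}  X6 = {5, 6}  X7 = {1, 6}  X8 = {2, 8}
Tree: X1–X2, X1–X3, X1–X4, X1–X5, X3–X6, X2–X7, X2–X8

A tree decomposition must satisfy three properties: every vertex lies in some bag; for every edge, both endpoints lie together in some bag; and for every vertex, the bags containing it form a connected subtree. Here bags containing vertex 3 are not connected in the tree, so the decomposition is invalid.

No — bags containing vertex 3 are not connected in the tree.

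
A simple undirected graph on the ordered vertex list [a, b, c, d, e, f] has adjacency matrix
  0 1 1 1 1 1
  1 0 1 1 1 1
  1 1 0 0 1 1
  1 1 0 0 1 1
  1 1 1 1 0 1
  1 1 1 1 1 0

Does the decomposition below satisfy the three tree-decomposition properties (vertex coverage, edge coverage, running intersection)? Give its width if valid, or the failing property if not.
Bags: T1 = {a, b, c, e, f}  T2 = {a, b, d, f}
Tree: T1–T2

No — edge (e,d) lies in no bag.

A tree decomposition must satisfy three properties: every vertex lies in some bag; for every edge, both endpoints lie together in some bag; and for every vertex, the bags containing it form a connected subtree. Here edge (e,d) lies in no bag, so the decomposition is invalid.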